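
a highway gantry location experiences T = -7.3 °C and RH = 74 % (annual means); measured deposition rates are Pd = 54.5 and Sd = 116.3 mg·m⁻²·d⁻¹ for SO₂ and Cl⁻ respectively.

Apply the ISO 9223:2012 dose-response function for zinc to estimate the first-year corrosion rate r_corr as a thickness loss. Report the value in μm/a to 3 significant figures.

zinc: T≤10 °C ⇒ hinge +0.038·(-7.3−10) = -0.6574
  sulphur-dioxide contribution → 1.168 μm/a
  chloride contribution → 0.2559 μm/a
  total first-year rate 1.424 μm/a

r_corr = 1.42 μm/a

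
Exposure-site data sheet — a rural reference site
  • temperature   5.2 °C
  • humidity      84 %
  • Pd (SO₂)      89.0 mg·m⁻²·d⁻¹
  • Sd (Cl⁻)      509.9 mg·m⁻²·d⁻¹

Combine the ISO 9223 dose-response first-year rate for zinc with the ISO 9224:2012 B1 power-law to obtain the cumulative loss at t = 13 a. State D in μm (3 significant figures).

zinc: temperature factor f = +0.038·(-4.8) = -0.1824
  sulphur-dioxide contribution → 3.692 μm/a
  chloride contribution → 1.863 μm/a
  ⇒ r_corr(zinc) = 5.554 μm/a
Power-law: D(13) = r_corr · 13^0.813
  D(13) = 5.554 × 13^0.813 = 5.554 × 8.047 = 44.69 μm

D(13) = 44.7 μm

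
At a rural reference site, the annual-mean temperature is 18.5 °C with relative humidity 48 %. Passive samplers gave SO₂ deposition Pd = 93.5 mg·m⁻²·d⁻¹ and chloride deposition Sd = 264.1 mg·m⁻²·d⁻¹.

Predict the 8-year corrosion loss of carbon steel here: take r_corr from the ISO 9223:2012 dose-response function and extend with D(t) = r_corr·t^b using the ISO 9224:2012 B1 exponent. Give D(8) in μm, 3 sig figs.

D(8) = 190 μm

carbon steel: f(T) = -0.054·(T−10) [T>10 °C] = -0.4590
  Pd branch = 1.77·Pd^0.52·e^(0.02·RH+f) = 30.93 μm/a
  Cl⁻ term: 0.102·264.1^0.62·exp(0.033·48+0.04·18.5) = 33.07
  sum: 30.93 + 33.07 → r_corr = 64 μm/a
Power-law: D(8) = r_corr · 8^0.523
  D(8) = 64 × 8^0.523 = 64 × 2.967 = 189.9 μm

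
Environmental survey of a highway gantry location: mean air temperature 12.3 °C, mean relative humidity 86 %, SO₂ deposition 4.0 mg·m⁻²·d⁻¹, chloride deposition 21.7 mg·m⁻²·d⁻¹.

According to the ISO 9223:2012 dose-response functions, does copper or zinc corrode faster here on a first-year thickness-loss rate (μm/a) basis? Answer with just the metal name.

copper: temperature factor f = -0.080·(2.3) = -0.1840
  Pd branch = 0.0053·Pd^0.26·e^(0.059·RH+f) = 1.01 μm/a
  Cl⁻ term: 0.01025·21.7^0.27·exp(0.036·86+0.049·12.3) = 0.9504
  r_corr = 1.01 + 0.9504 = 1.961 μm/a
zinc: temperature factor f = -0.071·(2.3) = -0.1633
  SO₂ term: 0.0129·4.0^0.44·exp(0.046·86-0.1633) = 1.054
  Cl⁻ term: 0.0175·21.7^0.57·exp(0.008·86+0.085·12.3) = 0.5724
  sum: 1.054 + 0.5724 → r_corr = 1.626 μm/a
Ordering by μm/a: copper (1.96) > zinc (1.63)

copper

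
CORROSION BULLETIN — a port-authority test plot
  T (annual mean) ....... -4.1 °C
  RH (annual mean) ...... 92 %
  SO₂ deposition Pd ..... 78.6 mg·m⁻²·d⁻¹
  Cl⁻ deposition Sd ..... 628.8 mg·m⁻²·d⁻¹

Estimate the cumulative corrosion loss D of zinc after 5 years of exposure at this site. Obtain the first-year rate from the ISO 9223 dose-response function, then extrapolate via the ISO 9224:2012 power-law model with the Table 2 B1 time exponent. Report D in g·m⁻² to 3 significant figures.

D(5) = 121 g·m⁻²

zinc: f(T) = +0.038·(T−10) [T≤10 °C] = -0.5358
  sulphur-dioxide contribution → 3.547 μm/a
  chloride contribution → 1.015 μm/a
  total first-year rate 4.562 μm/a
Long-term exponent b (ISO 9224 Table 2, B1) = 0.813
  D(5) = 4.562 × 5^0.813 = 4.562 × 3.701 = 16.88 μm
  Mass loss = 16.88 μm × 7.14 g/cm³ = 120.5 g·m⁻²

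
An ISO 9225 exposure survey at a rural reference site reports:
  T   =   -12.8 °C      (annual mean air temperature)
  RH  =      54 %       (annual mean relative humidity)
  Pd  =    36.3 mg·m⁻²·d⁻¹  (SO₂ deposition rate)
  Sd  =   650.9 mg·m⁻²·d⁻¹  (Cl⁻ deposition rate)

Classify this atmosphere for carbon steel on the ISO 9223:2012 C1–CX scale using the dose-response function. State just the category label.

C2

carbon steel: T≤10 °C ⇒ hinge +0.150·(-12.8−10) = -3.4200
  Pd branch = 1.77·Pd^0.52·e^(0.02·RH+f) = 1.104 μm/a
  Sd branch = 0.102·Sd^0.62·e^(0.033·RH+0.04·T) = 20.16 μm/a
  sum: 1.104 + 20.16 → r_corr = 21.27 μm/a
21.3 μm/a falls in (1.3, 25] for carbon steel → category C2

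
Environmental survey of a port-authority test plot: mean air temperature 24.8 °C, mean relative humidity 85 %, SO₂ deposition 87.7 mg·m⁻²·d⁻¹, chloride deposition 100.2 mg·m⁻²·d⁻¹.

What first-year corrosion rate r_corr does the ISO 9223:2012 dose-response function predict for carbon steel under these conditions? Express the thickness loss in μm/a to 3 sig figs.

carbon steel: temperature factor f = -0.054·(14.8) = -0.7992
  Pd branch = 1.77·Pd^0.52·e^(0.02·RH+f) = 44.62 μm/a
  Cl⁻ term: 0.102·100.2^0.62·exp(0.033·85+0.04·24.8) = 79.1
  sum: 44.62 + 79.1 → r_corr = 123.7 μm/a

r_corr = 124 μm/a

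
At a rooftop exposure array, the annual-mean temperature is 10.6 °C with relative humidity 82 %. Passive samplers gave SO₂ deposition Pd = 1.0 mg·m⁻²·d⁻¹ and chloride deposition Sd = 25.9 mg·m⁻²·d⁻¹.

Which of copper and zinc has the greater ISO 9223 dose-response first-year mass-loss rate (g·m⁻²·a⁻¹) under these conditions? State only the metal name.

copper

copper: T>10 °C ⇒ hinge -0.080·(10.6−10) = -0.0480
  Pd branch = 0.0053·Pd^0.26·e^(0.059·RH+f) = 0.6376 μm/a
  Cl⁻ term: 0.01025·25.9^0.27·exp(0.036·82+0.049·10.6) = 0.7942
  r_corr = 0.6376 + 0.7942 = 1.432 μm/a
  mass loss = 1.432 μm/a × 8.96 g/cm³ = 12.83 g·m⁻²·a⁻¹
zinc: temperature factor f = -0.071·(0.6) = -0.0426
  SO₂ term: 0.0129·1.0^0.44·exp(0.046·82-0.0426) = 0.5373
  Cl⁻ term: 0.0175·25.9^0.57·exp(0.008·82+0.085·10.6) = 0.5307
  r_corr = 0.5373 + 0.5307 = 1.068 μm/a
  mass loss = 1.068 μm/a × 7.14 g/cm³ = 7.625 g·m⁻²·a⁻¹
Ordering by g·m⁻²·a⁻¹: copper (12.8) > zinc (7.63)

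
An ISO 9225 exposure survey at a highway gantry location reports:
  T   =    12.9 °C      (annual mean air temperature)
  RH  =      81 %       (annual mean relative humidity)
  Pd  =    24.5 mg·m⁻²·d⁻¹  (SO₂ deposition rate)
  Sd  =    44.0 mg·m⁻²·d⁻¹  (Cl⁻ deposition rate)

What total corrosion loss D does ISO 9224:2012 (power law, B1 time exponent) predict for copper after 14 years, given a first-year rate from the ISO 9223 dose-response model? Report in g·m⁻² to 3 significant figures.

D(14) = 111 g·m⁻²

copper: temperature factor f = -0.080·(2.9) = -0.2320
  Pd branch = 0.0053·Pd^0.26·e^(0.059·RH+f) = 1.149 μm/a
  Sd branch = 0.01025·Sd^0.27·e^(0.036·RH+0.049·T) = 0.9894 μm/a
  r_corr = 1.149 + 0.9894 = 2.138 μm/a
Power-law: D(14) = r_corr · 14^0.667
  D(14) = 2.138 × 14^0.667 = 2.138 × 5.814 = 12.43 μm
  Mass loss = 12.43 μm × 8.96 g/cm³ = 111.4 g·m⁻²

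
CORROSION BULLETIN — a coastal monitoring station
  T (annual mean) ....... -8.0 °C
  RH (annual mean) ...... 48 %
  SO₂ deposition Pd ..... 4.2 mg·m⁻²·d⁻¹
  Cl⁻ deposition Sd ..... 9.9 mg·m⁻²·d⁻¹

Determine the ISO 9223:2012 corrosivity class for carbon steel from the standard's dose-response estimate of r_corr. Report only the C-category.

C2

carbon steel: temperature factor f = +0.150·(-18.0) = -2.7000
  sulphur-dioxide contribution → 0.6552 μm/a
  chloride contribution → 1.496 μm/a
  total first-year rate 2.151 μm/a
2.15 μm/a falls in (1.3, 25] for carbon steel → category C2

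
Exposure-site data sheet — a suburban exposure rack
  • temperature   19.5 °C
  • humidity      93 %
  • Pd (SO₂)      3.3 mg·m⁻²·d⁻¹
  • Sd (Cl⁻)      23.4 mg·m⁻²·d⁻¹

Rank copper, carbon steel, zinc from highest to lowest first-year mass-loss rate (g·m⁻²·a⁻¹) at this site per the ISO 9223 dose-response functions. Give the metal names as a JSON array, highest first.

copper: T>10 °C ⇒ hinge -0.080·(19.5−10) = -0.7600
  sulphur-dioxide contribution → 0.8166 μm/a
  chloride contribution → 1.776 μm/a
  total first-year rate 2.592 μm/a
  mass loss = 2.592 μm/a × 8.96 g/cm³ = 23.23 g·m⁻²·a⁻¹
carbon steel: T>10 °C ⇒ hinge -0.054·(19.5−10) = -0.5130
  sulphur-dioxide contribution → 12.66 μm/a
  chloride contribution → 33.82 μm/a
  ⇒ r_corr(carbon steel) = 46.48 μm/a
  mass loss = 46.48 μm/a × 7.85 g/cm³ = 364.9 g·m⁻²·a⁻¹
zinc: f(T) = -0.071·(T−10) [T>10 °C] = -0.6745
  sulphur-dioxide contribution → 0.8012 μm/a
  chloride contribution → 1.165 μm/a
  ⇒ r_corr(zinc) = 1.966 μm/a
  mass loss = 1.966 μm/a × 7.14 g/cm³ = 14.04 g·m⁻²·a⁻¹
Ordering by g·m⁻²·a⁻¹: carbon steel (365) > copper (23.2) > zinc (14)

["carbon steel", "copper", "zinc"]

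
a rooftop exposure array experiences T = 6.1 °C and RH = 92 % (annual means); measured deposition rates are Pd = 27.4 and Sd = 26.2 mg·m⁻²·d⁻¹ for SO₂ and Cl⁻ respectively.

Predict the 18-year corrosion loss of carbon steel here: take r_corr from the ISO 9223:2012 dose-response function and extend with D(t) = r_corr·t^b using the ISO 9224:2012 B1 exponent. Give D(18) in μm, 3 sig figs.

D(18) = 251 μm

carbon steel: temperature factor f = +0.150·(-3.9) = -0.5850
  Pd branch = 1.77·Pd^0.52·e^(0.02·RH+f) = 34.73 μm/a
  Cl⁻ term: 0.102·26.2^0.62·exp(0.033·92+0.04·6.1) = 20.53
  sum: 34.73 + 20.53 → r_corr = 55.26 μm/a
ISO 9224: D(t) = r_corr · t^b with b = 0.523 (carbon steel, B1)
  D(18) = 55.26 × 18^0.523 = 55.26 × 4.534 = 250.6 μm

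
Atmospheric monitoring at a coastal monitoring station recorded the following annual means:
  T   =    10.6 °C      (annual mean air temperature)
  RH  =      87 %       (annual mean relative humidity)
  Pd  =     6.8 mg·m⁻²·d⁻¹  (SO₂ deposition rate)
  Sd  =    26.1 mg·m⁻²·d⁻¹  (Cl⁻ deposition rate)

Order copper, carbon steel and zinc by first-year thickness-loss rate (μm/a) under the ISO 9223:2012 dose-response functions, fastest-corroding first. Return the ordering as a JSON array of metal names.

["carbon steel", "copper", "zinc"]

copper: temperature factor f = -0.080·(0.6) = -0.0480
  Pd branch = 0.0053·Pd^0.26·e^(0.059·RH+f) = 1.41 μm/a
  Cl⁻ term: 0.01025·26.1^0.27·exp(0.036·87+0.049·10.6) = 0.9528
  sum: 1.41 + 0.9528 → r_corr = 2.362 μm/a
carbon steel: f(T) = -0.054·(T−10) [T>10 °C] = -0.0324
  Pd branch = 1.77·Pd^0.52·e^(0.02·RH+f) = 26.45 μm/a
  Cl⁻ term: 0.102·26.1^0.62·exp(0.033·87+0.04·10.6) = 20.79
  sum: 26.45 + 20.79 → r_corr = 47.25 μm/a
zinc: temperature factor f = -0.071·(0.6) = -0.0426
  Pd branch = 0.0129·Pd^0.44·e^(0.046·RH+f) = 1.572 μm/a
  Sd branch = 0.0175·Sd^0.57·e^(0.008·RH+0.085·T) = 0.5547 μm/a
  r_corr = 1.572 + 0.5547 = 2.127 μm/a
Ordering by μm/a: carbon steel (47.2) > copper (2.36) > zinc (2.13)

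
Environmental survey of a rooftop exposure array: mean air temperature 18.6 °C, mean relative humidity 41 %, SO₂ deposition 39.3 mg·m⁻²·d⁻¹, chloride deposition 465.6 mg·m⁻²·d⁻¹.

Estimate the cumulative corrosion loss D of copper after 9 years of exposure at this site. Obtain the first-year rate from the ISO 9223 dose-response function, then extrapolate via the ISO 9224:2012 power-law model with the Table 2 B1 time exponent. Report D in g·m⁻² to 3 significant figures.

copper: T>10 °C ⇒ hinge -0.080·(18.6−10) = -0.6880
  sulphur-dioxide contribution → 0.07773 μm/a
  chloride contribution → 0.586 μm/a
  ⇒ r_corr(copper) = 0.6638 μm/a
Power-law: D(9) = r_corr · 9^0.667
  D(9) = 0.6638 × 9^0.667 = 0.6638 × 4.33 = 2.874 μm
  Mass loss = 2.874 μm × 8.96 g/cm³ = 25.75 g·m⁻²

D(9) = 25.8 g·m⁻²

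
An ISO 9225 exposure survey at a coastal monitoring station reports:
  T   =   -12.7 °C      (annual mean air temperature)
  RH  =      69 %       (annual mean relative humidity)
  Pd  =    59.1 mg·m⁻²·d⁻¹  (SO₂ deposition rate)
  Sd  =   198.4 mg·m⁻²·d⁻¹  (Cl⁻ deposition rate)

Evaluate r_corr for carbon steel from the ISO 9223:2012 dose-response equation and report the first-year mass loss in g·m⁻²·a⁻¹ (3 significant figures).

carbon steel: T≤10 °C ⇒ hinge +0.150·(-12.7−10) = -3.4050
  sulphur-dioxide contribution → 1.949 μm/a
  chloride contribution → 15.9 μm/a
  total first-year rate 17.85 μm/a
Convert to mass loss: 17.85 μm/a × 7.85 g/cm³ = 140.1 g·m⁻²·a⁻¹

r_corr = 140 g·m⁻²·a⁻¹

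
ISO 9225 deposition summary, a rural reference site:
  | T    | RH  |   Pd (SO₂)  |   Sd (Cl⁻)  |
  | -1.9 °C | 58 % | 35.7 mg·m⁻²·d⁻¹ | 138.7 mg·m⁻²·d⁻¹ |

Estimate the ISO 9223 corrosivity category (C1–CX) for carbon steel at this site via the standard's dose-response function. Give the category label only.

C2

carbon steel: temperature factor f = +0.150·(-11.9) = -1.7850
  sulphur-dioxide contribution → 6.08 μm/a
  chloride contribution → 13.64 μm/a
  total first-year rate 19.72 μm/a
ISO 9223 Table 2 (carbon steel): 1.3 < 19.7 ≤ 25 μm/a ⇒ C2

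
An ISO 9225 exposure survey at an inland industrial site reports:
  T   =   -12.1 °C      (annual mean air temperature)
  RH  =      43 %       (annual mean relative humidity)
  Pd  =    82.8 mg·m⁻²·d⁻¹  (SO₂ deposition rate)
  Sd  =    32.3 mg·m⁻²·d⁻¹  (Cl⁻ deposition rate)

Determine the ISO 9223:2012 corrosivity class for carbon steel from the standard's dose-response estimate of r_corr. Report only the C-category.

carbon steel: temperature factor f = +0.150·(-22.1) = -3.3150
  Pd branch = 1.77·Pd^0.52·e^(0.02·RH+f) = 1.511 μm/a
  Cl⁻ term: 0.102·32.3^0.62·exp(0.033·43+0.04·-12.1) = 2.241
  r_corr = 1.511 + 2.241 = 3.751 μm/a
3.75 μm/a falls in (1.3, 25] for carbon steel → category C2

C2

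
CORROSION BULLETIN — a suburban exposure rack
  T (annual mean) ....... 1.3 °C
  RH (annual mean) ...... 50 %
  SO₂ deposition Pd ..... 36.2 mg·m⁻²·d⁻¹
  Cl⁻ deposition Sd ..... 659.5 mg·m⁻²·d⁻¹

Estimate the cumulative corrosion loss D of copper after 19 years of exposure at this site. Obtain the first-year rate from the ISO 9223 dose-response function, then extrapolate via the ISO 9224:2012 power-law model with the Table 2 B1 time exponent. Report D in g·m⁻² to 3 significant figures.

D(19) = 29.8 g·m⁻²

copper: T≤10 °C ⇒ hinge +0.126·(1.3−10) = -1.0962
  sulphur-dioxide contribution → 0.08603 μm/a
  chloride contribution → 0.3813 μm/a
  total first-year rate 0.4674 μm/a
Power-law: D(19) = r_corr · 19^0.667
  D(19) = 0.4674 × 19^0.667 = 0.4674 × 7.127 = 3.331 μm
  Mass loss = 3.331 μm × 8.96 g/cm³ = 29.85 g·m⁻²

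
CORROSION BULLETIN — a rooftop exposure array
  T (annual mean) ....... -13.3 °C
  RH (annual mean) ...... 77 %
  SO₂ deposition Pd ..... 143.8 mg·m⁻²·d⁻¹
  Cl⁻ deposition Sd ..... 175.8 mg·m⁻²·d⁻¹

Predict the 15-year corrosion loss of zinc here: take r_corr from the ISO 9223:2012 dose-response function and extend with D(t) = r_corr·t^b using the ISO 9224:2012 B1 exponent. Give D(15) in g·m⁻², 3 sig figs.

D(15) = 118 g·m⁻²

zinc: f(T) = +0.038·(T−10) [T≤10 °C] = -0.8854
  sulphur-dioxide contribution → 1.636 μm/a
  chloride contribution → 0.1992 μm/a
  ⇒ r_corr(zinc) = 1.835 μm/a
Power-law: D(15) = r_corr · 15^0.813
  D(15) = 1.835 × 15^0.813 = 1.835 × 9.04 = 16.59 μm
  Mass loss = 16.59 μm × 7.14 g/cm³ = 118.4 g·m⁻²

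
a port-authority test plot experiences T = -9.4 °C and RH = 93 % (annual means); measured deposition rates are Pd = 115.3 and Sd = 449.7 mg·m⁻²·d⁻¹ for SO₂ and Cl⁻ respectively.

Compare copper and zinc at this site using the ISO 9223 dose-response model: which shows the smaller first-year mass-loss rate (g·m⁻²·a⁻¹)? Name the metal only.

copper

copper: temperature factor f = +0.126·(-19.4) = -2.4444
  SO₂ term: 0.0053·115.3^0.26·exp(0.059·93-2.4444) = 0.3817
  Sd branch = 0.01025·Sd^0.27·e^(0.036·RH+0.049·T) = 0.9572 μm/a
  sum: 0.3817 + 0.9572 → r_corr = 1.339 μm/a
  mass loss = 1.339 μm/a × 8.96 g/cm³ = 12 g·m⁻²·a⁻¹
zinc: temperature factor f = +0.038·(-19.4) = -0.7372
  SO₂ term: 0.0129·115.3^0.44·exp(0.046·93-0.7372) = 3.594
  Sd branch = 0.0175·Sd^0.57·e^(0.008·RH+0.085·T) = 0.5387 μm/a
  sum: 3.594 + 0.5387 → r_corr = 4.132 μm/a
  mass loss = 4.132 μm/a × 7.14 g/cm³ = 29.51 g·m⁻²·a⁻¹
Ordering by g·m⁻²·a⁻¹: zinc (29.5) > copper (12)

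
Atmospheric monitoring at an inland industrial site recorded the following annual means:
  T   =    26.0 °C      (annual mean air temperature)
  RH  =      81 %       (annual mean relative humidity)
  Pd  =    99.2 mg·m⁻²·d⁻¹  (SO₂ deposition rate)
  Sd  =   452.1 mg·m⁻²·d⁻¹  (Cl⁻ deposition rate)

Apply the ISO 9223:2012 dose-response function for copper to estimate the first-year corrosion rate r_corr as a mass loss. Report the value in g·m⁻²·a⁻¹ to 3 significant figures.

r_corr = 36.8 g·m⁻²·a⁻¹

copper: f(T) = -0.080·(T−10) [T>10 °C] = -1.2800
  sulphur-dioxide contribution → 0.5794 μm/a
  chloride contribution → 3.526 μm/a
  total first-year rate 4.106 μm/a
Convert to mass loss: 4.106 μm/a × 8.96 g/cm³ = 36.79 g·m⁻²·a⁻¹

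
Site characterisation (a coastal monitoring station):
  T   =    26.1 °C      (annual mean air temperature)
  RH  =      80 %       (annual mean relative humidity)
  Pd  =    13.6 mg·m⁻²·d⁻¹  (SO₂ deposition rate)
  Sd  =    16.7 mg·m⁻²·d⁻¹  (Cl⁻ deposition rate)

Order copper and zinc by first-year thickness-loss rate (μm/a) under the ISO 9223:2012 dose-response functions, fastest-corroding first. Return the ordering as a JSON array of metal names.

["zinc", "copper"]

copper: f(T) = -0.080·(T−10) [T>10 °C] = -1.2880
  Pd branch = 0.0053·Pd^0.26·e^(0.059·RH+f) = 0.3232 μm/a
  Cl⁻ term: 0.01025·16.7^0.27·exp(0.036·80+0.049·26.1) = 1.403
  sum: 0.3232 + 1.403 → r_corr = 1.726 μm/a
zinc: T>10 °C ⇒ hinge -0.071·(26.1−10) = -1.1431
  Pd branch = 0.0129·Pd^0.44·e^(0.046·RH+f) = 0.5142 μm/a
  Cl⁻ term: 0.0175·16.7^0.57·exp(0.008·80+0.085·26.1) = 1.519
  sum: 0.5142 + 1.519 → r_corr = 2.033 μm/a
Ordering by μm/a: zinc (2.03) > copper (1.73)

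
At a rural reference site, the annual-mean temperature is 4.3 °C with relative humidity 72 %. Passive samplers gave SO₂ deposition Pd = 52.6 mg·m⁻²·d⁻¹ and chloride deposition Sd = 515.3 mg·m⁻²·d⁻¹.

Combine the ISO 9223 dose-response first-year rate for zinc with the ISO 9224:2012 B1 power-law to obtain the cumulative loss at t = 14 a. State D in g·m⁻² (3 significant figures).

D(14) = 196 g·m⁻²

zinc: f(T) = +0.038·(T−10) [T≤10 °C] = -0.2166
  SO₂ term: 0.0129·52.6^0.44·exp(0.046·72-0.2166) = 1.63
  Sd branch = 0.0175·Sd^0.57·e^(0.008·RH+0.085·T) = 1.577 μm/a
  sum: 1.63 + 1.577 → r_corr = 3.207 μm/a
Power-law: D(14) = r_corr · 14^0.813
  D(14) = 3.207 × 14^0.813 = 3.207 × 8.547 = 27.41 μm
  Mass loss = 27.41 μm × 7.14 g/cm³ = 195.7 g·m⁻²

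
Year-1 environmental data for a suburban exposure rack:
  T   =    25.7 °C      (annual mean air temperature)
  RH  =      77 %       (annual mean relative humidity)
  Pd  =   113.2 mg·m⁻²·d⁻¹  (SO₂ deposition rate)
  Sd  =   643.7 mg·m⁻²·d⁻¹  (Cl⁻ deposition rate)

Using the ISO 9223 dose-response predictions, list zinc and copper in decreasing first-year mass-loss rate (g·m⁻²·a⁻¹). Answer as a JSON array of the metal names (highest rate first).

zinc: f(T) = -0.071·(T−10) [T>10 °C] = -1.1147
  SO₂ term: 0.0129·113.2^0.44·exp(0.046·77-1.1147) = 1.171
  Cl⁻ term: 0.0175·643.7^0.57·exp(0.008·77+0.085·25.7) = 11.49
  sum: 1.171 + 11.49 → r_corr = 12.66 μm/a
  mass loss = 12.66 μm/a × 7.14 g/cm³ = 90.38 g·m⁻²·a⁻¹
copper: T>10 °C ⇒ hinge -0.080·(25.7−10) = -1.2560
  SO₂ term: 0.0053·113.2^0.26·exp(0.059·77-1.2560) = 0.4851
  Cl⁻ term: 0.01025·643.7^0.27·exp(0.036·77+0.049·25.7) = 3.31
  r_corr = 0.4851 + 3.31 = 3.795 μm/a
  mass loss = 3.795 μm/a × 8.96 g/cm³ = 34 g·m⁻²·a⁻¹
Ordering by g·m⁻²·a⁻¹: zinc (90.4) > copper (34)

["zinc", "copper"]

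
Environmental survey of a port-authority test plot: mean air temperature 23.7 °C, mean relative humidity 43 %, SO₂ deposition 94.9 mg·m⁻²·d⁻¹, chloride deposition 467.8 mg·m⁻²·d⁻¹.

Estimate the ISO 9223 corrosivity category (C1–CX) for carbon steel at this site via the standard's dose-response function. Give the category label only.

carbon steel: f(T) = -0.054·(T−10) [T>10 °C] = -0.7398
  sulphur-dioxide contribution → 21.3 μm/a
  chloride contribution → 49.21 μm/a
  ⇒ r_corr(carbon steel) = 70.5 μm/a
ISO 9223 Table 2 (carbon steel): 50 < 70.5 ≤ 80 μm/a ⇒ C4

C4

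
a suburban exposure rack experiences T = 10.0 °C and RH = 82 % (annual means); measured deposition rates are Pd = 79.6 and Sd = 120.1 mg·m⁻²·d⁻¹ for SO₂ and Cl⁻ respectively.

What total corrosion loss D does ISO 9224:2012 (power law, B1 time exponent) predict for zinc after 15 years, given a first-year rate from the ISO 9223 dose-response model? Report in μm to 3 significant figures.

zinc: temperature factor f = +0.038·(0.0) = +0.0000
  Pd branch = 0.0129·Pd^0.44·e^(0.046·RH+f) = 3.847 μm/a
  Cl⁻ term: 0.0175·120.1^0.57·exp(0.008·82+0.085·10.0) = 1.209
  r_corr = 3.847 + 1.209 = 5.056 μm/a
Power-law: D(15) = r_corr · 15^0.813
  D(15) = 5.056 × 15^0.813 = 5.056 × 9.04 = 45.71 μm

D(15) = 45.7 μm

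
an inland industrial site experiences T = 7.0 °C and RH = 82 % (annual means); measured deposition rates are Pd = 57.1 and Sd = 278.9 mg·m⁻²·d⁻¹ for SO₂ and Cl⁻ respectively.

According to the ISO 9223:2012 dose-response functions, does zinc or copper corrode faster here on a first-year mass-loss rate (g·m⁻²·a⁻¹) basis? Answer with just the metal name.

zinc: temperature factor f = +0.038·(-3.0) = -0.1140
  SO₂ term: 0.0129·57.1^0.44·exp(0.046·82-0.1140) = 2.966
  Cl⁻ term: 0.0175·278.9^0.57·exp(0.008·82+0.085·7.0) = 1.514
  r_corr = 2.966 + 1.514 = 4.48 μm/a
  mass loss = 4.48 μm/a × 7.14 g/cm³ = 31.99 g·m⁻²·a⁻¹
copper: T≤10 °C ⇒ hinge +0.126·(7.0−10) = -0.3780
  SO₂ term: 0.0053·57.1^0.26·exp(0.059·82-0.3780) = 1.312
  Sd branch = 0.01025·Sd^0.27·e^(0.036·RH+0.049·T) = 1.265 μm/a
  r_corr = 1.312 + 1.265 = 2.577 μm/a
  mass loss = 2.577 μm/a × 8.96 g/cm³ = 23.09 g·m⁻²·a⁻¹
Ordering by g·m⁻²·a⁻¹: zinc (32) > copper (23.1)

zinc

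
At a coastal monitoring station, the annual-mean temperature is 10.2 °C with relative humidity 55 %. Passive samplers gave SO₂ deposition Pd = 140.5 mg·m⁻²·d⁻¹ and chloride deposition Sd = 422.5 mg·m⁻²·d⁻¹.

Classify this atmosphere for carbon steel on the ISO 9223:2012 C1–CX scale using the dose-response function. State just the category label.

carbon steel: f(T) = -0.054·(T−10) [T>10 °C] = -0.0108
  sulphur-dioxide contribution → 68.83 μm/a
  chloride contribution → 40 μm/a
  ⇒ r_corr(carbon steel) = 108.8 μm/a
Category bounds: 80…200 μm/a bracket r_corr ⇒ C5

C5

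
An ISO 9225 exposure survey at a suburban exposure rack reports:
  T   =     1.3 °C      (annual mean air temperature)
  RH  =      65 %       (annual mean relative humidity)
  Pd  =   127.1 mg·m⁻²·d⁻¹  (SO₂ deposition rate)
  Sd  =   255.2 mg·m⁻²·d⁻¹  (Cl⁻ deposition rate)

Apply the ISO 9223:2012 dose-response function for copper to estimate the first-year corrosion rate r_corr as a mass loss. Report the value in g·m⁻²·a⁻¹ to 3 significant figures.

r_corr = 7.13 g·m⁻²·a⁻¹

copper: f(T) = +0.126·(T−10) [T≤10 °C] = -1.0962
  SO₂ term: 0.0053·127.1^0.26·exp(0.059·65-1.0962) = 0.2889
  Cl⁻ term: 0.01025·255.2^0.27·exp(0.036·65+0.049·1.3) = 0.5064
  r_corr = 0.2889 + 0.5064 = 0.7953 μm/a
Convert to mass loss: 0.7953 μm/a × 8.96 g/cm³ = 7.126 g·m⁻²·a⁻¹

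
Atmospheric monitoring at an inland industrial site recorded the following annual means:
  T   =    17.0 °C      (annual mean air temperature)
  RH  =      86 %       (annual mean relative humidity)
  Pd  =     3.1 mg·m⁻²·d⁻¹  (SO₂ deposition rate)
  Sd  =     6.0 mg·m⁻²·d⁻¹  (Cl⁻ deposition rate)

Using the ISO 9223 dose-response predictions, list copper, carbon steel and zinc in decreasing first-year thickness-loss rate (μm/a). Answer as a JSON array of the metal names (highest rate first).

["carbon steel", "copper", "zinc"]

copper: f(T) = -0.080·(T−10) [T>10 °C] = -0.5600
  sulphur-dioxide contribution → 0.6493 μm/a
  chloride contribution → 0.8456 μm/a
  ⇒ r_corr(copper) = 1.495 μm/a
carbon steel: T>10 °C ⇒ hinge -0.054·(17.0−10) = -0.3780
  sulphur-dioxide contribution → 12.2 μm/a
  chloride contribution → 10.44 μm/a
  total first-year rate 22.64 μm/a
zinc: f(T) = -0.071·(T−10) [T>10 °C] = -0.4970
  sulphur-dioxide contribution → 0.6745 μm/a
  chloride contribution → 0.4101 μm/a
  total first-year rate 1.085 μm/a
Ordering by μm/a: carbon steel (22.6) > copper (1.49) > zinc (1.08)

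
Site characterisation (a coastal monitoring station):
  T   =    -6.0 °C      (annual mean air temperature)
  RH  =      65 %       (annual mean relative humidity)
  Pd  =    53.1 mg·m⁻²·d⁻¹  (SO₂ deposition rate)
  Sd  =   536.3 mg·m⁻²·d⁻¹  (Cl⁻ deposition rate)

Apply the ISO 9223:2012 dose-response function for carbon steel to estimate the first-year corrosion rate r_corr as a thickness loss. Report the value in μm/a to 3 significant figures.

carbon steel: f(T) = +0.150·(T−10) [T≤10 °C] = -2.4000
  Pd branch = 1.77·Pd^0.52·e^(0.02·RH+f) = 4.648 μm/a
  Cl⁻ term: 0.102·536.3^0.62·exp(0.033·65+0.04·-6.0) = 33.74
  r_corr = 4.648 + 33.74 = 38.39 μm/a

r_corr = 38.4 μm/a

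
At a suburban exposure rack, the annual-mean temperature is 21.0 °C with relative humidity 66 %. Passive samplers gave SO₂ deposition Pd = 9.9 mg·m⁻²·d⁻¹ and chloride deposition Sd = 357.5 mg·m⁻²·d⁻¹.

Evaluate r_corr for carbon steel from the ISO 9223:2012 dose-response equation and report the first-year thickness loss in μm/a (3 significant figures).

r_corr = 91.9 μm/a

carbon steel: T>10 °C ⇒ hinge -0.054·(21.0−10) = -0.5940
  SO₂ term: 1.77·9.9^0.52·exp(0.02·66-0.5940) = 12.05
  Cl⁻ term: 0.102·357.5^0.62·exp(0.033·66+0.04·21.0) = 79.86
  r_corr = 12.05 + 79.86 = 91.91 μm/a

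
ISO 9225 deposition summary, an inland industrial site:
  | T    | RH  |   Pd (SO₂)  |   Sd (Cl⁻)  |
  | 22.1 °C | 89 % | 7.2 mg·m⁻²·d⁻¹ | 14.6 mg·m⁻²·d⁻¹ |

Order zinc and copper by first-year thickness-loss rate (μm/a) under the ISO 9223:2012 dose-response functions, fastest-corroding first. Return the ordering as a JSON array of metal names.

zinc: temperature factor f = -0.071·(12.1) = -0.8591
  SO₂ term: 0.0129·7.2^0.44·exp(0.046·89-0.8591) = 0.7811
  Cl⁻ term: 0.0175·14.6^0.57·exp(0.008·89+0.085·22.1) = 1.076
  sum: 0.7811 + 1.076 → r_corr = 1.857 μm/a
copper: temperature factor f = -0.080·(12.1) = -0.9680
  Pd branch = 0.0053·Pd^0.26·e^(0.059·RH+f) = 0.6416 μm/a
  Cl⁻ term: 0.01025·14.6^0.27·exp(0.036·89+0.049·22.1) = 1.538
  sum: 0.6416 + 1.538 → r_corr = 2.179 μm/a
Ordering by μm/a: copper (2.18) > zinc (1.86)

["copper", "zinc"]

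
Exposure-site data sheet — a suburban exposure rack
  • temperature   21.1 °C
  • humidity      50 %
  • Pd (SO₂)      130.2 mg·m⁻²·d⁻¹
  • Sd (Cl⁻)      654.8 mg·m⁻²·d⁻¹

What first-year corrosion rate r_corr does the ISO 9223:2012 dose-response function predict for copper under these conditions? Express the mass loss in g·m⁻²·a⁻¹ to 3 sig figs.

copper: temperature factor f = -0.080·(11.1) = -0.8880
  Pd branch = 0.0053·Pd^0.26·e^(0.059·RH+f) = 0.1478 μm/a
  Sd branch = 0.01025·Sd^0.27·e^(0.036·RH+0.049·T) = 1.004 μm/a
  sum: 0.1478 + 1.004 → r_corr = 1.152 μm/a
Convert to mass loss: 1.152 μm/a × 8.96 g/cm³ = 10.32 g·m⁻²·a⁻¹

r_corr = 10.3 g·m⁻²·a⁻¹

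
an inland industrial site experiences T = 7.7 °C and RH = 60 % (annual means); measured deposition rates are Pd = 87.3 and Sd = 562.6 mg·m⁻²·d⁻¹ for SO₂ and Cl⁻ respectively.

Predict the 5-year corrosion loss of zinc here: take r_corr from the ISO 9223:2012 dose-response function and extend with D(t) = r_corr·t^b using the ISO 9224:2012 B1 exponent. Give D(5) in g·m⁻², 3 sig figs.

D(5) = 88.4 g·m⁻²

zinc: temperature factor f = +0.038·(-2.3) = -0.0874
  Pd branch = 0.0129·Pd^0.44·e^(0.046·RH+f) = 1.335 μm/a
  Sd branch = 0.0175·Sd^0.57·e^(0.008·RH+0.085·T) = 2.011 μm/a
  sum: 1.335 + 2.011 → r_corr = 3.345 μm/a
Power-law: D(5) = r_corr · 5^0.813
  D(5) = 3.345 × 5^0.813 = 3.345 × 3.701 = 12.38 μm
  Mass loss = 12.38 μm × 7.14 g/cm³ = 88.39 g·m⁻²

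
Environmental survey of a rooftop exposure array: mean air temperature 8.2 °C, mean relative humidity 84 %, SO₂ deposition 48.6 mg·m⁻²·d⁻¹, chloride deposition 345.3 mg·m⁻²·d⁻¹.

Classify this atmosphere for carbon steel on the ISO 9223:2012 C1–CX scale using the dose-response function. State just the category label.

C5

carbon steel: temperature factor f = +0.150·(-1.8) = -0.2700
  Pd branch = 1.77·Pd^0.52·e^(0.02·RH+f) = 54.62 μm/a
  Cl⁻ term: 0.102·345.3^0.62·exp(0.033·84+0.04·8.2) = 84.84
  r_corr = 54.62 + 84.84 = 139.5 μm/a
139 μm/a falls in (80, 200] for carbon steel → category C5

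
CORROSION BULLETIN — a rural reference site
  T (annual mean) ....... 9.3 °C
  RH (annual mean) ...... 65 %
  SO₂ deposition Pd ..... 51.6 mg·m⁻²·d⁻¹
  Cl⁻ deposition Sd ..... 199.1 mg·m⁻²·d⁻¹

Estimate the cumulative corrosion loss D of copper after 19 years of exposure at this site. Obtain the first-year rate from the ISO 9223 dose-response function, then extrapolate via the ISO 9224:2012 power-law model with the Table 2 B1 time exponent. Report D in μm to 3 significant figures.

copper: f(T) = +0.126·(T−10) [T≤10 °C] = -0.0882
  SO₂ term: 0.0053·51.6^0.26·exp(0.059·65-0.0882) = 0.6263
  Sd branch = 0.01025·Sd^0.27·e^(0.036·RH+0.049·T) = 0.7009 μm/a
  r_corr = 0.6263 + 0.7009 = 1.327 μm/a
Long-term exponent b (ISO 9224 Table 2, B1) = 0.667
  D(19) = 1.327 × 19^0.667 = 1.327 × 7.127 = 9.459 μm

D(19) = 9.46 μm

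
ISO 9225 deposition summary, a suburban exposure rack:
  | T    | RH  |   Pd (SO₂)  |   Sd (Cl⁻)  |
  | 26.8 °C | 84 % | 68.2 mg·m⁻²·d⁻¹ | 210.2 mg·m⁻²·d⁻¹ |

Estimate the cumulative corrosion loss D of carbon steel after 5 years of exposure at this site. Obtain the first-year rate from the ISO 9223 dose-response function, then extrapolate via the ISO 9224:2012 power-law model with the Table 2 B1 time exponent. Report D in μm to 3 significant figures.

D(5) = 384 μm

carbon steel: f(T) = -0.054·(T−10) [T>10 °C] = -0.9072
  sulphur-dioxide contribution → 34.45 μm/a
  chloride contribution → 131.2 μm/a
  ⇒ r_corr(carbon steel) = 165.7 μm/a
ISO 9224: D(t) = r_corr · t^b with b = 0.523 (carbon steel, B1)
  D(5) = 165.7 × 5^0.523 = 165.7 × 2.32 = 384.5 μm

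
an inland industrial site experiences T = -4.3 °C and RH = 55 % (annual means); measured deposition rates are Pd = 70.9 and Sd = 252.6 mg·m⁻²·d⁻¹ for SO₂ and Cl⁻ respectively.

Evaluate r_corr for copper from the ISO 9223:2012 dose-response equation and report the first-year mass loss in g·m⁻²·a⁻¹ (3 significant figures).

copper: T≤10 °C ⇒ hinge +0.126·(-4.3−10) = -1.8018
  sulphur-dioxide contribution → 0.06795 μm/a
  chloride contribution → 0.2678 μm/a
  total first-year rate 0.3357 μm/a
Convert to mass loss: 0.3357 μm/a × 8.96 g/cm³ = 3.008 g·m⁻²·a⁻¹

r_corr = 3.01 g·m⁻²·a⁻¹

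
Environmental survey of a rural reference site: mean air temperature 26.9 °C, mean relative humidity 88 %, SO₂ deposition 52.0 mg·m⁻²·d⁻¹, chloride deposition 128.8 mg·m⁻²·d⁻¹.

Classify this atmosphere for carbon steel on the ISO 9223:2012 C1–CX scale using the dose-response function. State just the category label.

carbon steel: temperature factor f = -0.054·(16.9) = -0.9126
  SO₂ term: 1.77·52.0^0.52·exp(0.02·88-0.9126) = 32.23
  Cl⁻ term: 0.102·128.8^0.62·exp(0.033·88+0.04·26.9) = 111
  sum: 32.23 + 111 → r_corr = 143.2 μm/a
143 μm/a falls in (80, 200] for carbon steel → category C5

C5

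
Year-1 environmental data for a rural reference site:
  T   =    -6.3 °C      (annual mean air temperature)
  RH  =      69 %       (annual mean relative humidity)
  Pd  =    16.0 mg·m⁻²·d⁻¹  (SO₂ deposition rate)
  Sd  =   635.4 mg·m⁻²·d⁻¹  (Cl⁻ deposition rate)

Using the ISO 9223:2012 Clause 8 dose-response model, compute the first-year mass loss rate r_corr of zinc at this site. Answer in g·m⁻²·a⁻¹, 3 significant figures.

r_corr = 9.04 g·m⁻²·a⁻¹

zinc: T≤10 °C ⇒ hinge +0.038·(-6.3−10) = -0.6194
  Pd branch = 0.0129·Pd^0.44·e^(0.046·RH+f) = 0.5621 μm/a
  Cl⁻ term: 0.0175·635.4^0.57·exp(0.008·69+0.085·-6.3) = 0.7046
  r_corr = 0.5621 + 0.7046 = 1.267 μm/a
Convert to mass loss: 1.267 μm/a × 7.14 g/cm³ = 9.045 g·m⁻²·a⁻¹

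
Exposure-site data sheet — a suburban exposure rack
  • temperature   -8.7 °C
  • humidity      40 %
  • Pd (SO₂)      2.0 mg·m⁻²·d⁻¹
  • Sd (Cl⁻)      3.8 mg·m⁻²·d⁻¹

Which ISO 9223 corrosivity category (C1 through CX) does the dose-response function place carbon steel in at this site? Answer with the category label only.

carbon steel: temperature factor f = +0.150·(-18.7) = -2.8050
  SO₂ term: 1.77·2.0^0.52·exp(0.02·40-2.8050) = 0.3418
  Cl⁻ term: 0.102·3.8^0.62·exp(0.033·40+0.04·-8.7) = 0.6169
  r_corr = 0.3418 + 0.6169 = 0.9587 μm/a
Category bounds: 0…1.3 μm/a bracket r_corr ⇒ C1

C1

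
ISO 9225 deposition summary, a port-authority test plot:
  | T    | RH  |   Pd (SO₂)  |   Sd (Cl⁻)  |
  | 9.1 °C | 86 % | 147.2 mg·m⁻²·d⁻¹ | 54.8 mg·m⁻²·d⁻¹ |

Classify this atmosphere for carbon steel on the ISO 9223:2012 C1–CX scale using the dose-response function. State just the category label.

C5

carbon steel: T≤10 °C ⇒ hinge +0.150·(9.1−10) = -0.1350
  SO₂ term: 1.77·147.2^0.52·exp(0.02·86-0.1350) = 115.8
  Sd branch = 0.102·Sd^0.62·e^(0.033·RH+0.04·T) = 30.01 μm/a
  r_corr = 115.8 + 30.01 = 145.8 μm/a
ISO 9223 Table 2 (carbon steel): 80 < 146 ≤ 200 μm/a ⇒ C5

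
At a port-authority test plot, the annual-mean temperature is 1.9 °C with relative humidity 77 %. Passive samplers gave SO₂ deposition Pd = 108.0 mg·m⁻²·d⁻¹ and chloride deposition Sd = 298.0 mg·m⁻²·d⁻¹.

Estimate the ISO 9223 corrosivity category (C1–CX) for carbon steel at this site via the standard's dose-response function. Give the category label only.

C4

carbon steel: T≤10 °C ⇒ hinge +0.150·(1.9−10) = -1.2150
  Pd branch = 1.77·Pd^0.52·e^(0.02·RH+f) = 27.96 μm/a
  Sd branch = 0.102·Sd^0.62·e^(0.033·RH+0.04·T) = 47.77 μm/a
  sum: 27.96 + 47.77 → r_corr = 75.73 μm/a
75.7 μm/a falls in (50, 80] for carbon steel → category C4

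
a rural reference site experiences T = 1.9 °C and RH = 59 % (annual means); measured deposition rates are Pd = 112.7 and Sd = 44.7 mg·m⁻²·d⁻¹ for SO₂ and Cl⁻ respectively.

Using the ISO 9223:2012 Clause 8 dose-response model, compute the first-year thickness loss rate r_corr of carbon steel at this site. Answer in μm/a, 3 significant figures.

carbon steel: f(T) = +0.150·(T−10) [T≤10 °C] = -1.2150
  sulphur-dioxide contribution → 19.94 μm/a
  chloride contribution → 8.135 μm/a
  ⇒ r_corr(carbon steel) = 28.08 μm/a

r_corr = 28.1 μm/a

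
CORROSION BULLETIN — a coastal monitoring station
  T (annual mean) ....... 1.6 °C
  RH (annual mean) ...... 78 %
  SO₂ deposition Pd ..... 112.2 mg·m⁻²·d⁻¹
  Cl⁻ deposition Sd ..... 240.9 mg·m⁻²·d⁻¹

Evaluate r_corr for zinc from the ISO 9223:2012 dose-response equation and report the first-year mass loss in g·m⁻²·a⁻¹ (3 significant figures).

r_corr = 25.4 g·m⁻²·a⁻¹

zinc: T≤10 °C ⇒ hinge +0.038·(1.6−10) = -0.3192
  SO₂ term: 0.0129·112.2^0.44·exp(0.046·78-0.3192) = 2.705
  Cl⁻ term: 0.0175·240.9^0.57·exp(0.008·78+0.085·1.6) = 0.8526
  r_corr = 2.705 + 0.8526 = 3.558 μm/a
Convert to mass loss: 3.558 μm/a × 7.14 g/cm³ = 25.4 g·m⁻²·a⁻¹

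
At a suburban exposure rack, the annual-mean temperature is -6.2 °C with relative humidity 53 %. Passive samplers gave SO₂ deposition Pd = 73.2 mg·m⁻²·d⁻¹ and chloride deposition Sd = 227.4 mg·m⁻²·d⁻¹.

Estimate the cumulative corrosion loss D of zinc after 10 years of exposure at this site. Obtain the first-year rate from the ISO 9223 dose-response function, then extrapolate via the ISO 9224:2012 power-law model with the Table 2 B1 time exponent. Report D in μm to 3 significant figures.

zinc: T≤10 °C ⇒ hinge +0.038·(-6.2−10) = -0.6156
  sulphur-dioxide contribution → 0.5278 μm/a
  chloride contribution → 0.3481 μm/a
  ⇒ r_corr(zinc) = 0.8758 μm/a
Power-law: D(10) = r_corr · 10^0.813
  D(10) = 0.8758 × 10^0.813 = 0.8758 × 6.501 = 5.694 μm

D(10) = 5.69 μm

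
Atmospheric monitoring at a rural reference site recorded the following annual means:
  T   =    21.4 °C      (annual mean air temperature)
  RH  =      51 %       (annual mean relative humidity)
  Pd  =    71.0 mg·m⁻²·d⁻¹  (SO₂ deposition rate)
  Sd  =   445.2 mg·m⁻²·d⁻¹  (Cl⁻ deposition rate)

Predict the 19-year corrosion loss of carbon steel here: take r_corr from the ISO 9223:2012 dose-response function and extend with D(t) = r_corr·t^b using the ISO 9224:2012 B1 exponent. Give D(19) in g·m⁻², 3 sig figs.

D(19) = 2.97e+03 g·m⁻²

carbon steel: f(T) = -0.054·(T−10) [T>10 °C] = -0.6156
  Pd branch = 1.77·Pd^0.52·e^(0.02·RH+f) = 24.34 μm/a
  Cl⁻ term: 0.102·445.2^0.62·exp(0.033·51+0.04·21.4) = 56.67
  r_corr = 24.34 + 56.67 = 81.01 μm/a
Power-law: D(19) = r_corr · 19^0.523
  D(19) = 81.01 × 19^0.523 = 81.01 × 4.664 = 377.9 μm
  Mass loss = 377.9 μm × 7.85 g/cm³ = 2966 g·m⁻²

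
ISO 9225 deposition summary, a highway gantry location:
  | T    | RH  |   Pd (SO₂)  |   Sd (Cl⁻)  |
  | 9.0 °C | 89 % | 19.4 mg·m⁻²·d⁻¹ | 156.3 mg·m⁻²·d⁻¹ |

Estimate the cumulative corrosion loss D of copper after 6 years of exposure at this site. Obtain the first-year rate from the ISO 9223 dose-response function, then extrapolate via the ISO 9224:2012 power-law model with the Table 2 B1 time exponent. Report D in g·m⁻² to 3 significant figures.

D(6) = 102 g·m⁻²

copper: T≤10 °C ⇒ hinge +0.126·(9.0−10) = -0.1260
  Pd branch = 0.0053·Pd^0.26·e^(0.059·RH+f) = 1.927 μm/a
  Sd branch = 0.01025·Sd^0.27·e^(0.036·RH+0.049·T) = 1.535 μm/a
  r_corr = 1.927 + 1.535 = 3.462 μm/a
Power-law: D(6) = r_corr · 6^0.667
  D(6) = 3.462 × 6^0.667 = 3.462 × 3.304 = 11.44 μm
  Mass loss = 11.44 μm × 8.96 g/cm³ = 102.5 g·m⁻²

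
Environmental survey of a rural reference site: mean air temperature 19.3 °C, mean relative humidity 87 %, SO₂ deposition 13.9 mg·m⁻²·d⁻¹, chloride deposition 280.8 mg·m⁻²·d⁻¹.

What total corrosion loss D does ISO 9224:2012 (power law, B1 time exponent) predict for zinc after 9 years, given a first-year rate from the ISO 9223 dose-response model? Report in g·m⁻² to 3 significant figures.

zinc: T>10 °C ⇒ hinge -0.071·(19.3−10) = -0.6603
  sulphur-dioxide contribution → 1.161 μm/a
  chloride contribution → 4.501 μm/a
  total first-year rate 5.662 μm/a
ISO 9224: D(t) = r_corr · t^b with b = 0.813 (zinc, B1)
  D(9) = 5.662 × 9^0.813 = 5.662 × 5.968 = 33.79 μm
  Mass loss = 33.79 μm × 7.14 g/cm³ = 241.3 g·m⁻²

D(9) = 241 g·m⁻²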